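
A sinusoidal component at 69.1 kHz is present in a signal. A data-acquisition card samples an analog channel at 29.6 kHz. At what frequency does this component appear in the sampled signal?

69.1 kHz mod fs = 9.9 kHz.
9.9 kHz ≤ fs/2 = 14.8 kHz, appears at 9.9 kHz.

9.9 kHz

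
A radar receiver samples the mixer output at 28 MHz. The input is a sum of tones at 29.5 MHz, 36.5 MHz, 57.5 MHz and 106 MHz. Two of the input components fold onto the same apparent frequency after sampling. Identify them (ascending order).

fs/2 = 14 MHz.
29.5 MHz mod fs = 1.5 MHz.
1.5 MHz ≤ fs/2 = 14 MHz, appears at 1.5 MHz.
36.5 MHz mod fs = 8.5 MHz.
8.5 MHz ≤ fs/2 = 14 MHz, appears at 8.5 MHz.
57.5 MHz mod fs = 1.5 MHz.
1.5 MHz ≤ fs/2 = 14 MHz, appears at 1.5 MHz.
106 MHz mod fs = 22 MHz.
22 MHz > fs/2 = 14 MHz, folds to fs − 22 MHz = 6 MHz.
29.5 MHz and 57.5 MHz both map to 1.5 MHz.

29.5 MHz, 57.5 MHz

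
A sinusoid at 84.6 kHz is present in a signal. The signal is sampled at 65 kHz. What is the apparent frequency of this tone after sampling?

19.6 kHz

84.6 kHz mod fs = 19.6 kHz.
19.6 kHz ≤ fs/2 = 32.5 kHz, appears at 19.6 kHz.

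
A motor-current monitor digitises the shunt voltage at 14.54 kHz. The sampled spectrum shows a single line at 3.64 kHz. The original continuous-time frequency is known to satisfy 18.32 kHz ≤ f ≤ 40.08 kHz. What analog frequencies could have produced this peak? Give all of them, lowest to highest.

Frequencies that alias to 3.64 kHz are k·fs ± 3.64 kHz for integer k ≥ 0.
k=0: 3.64 kHz.
k=1: 10.9 kHz, 18.18 kHz.
k=2: 25.44 kHz, 32.72 kHz.
k=3: 39.98 kHz, 47.26 kHz.
k=4: 54.52 kHz, 61.8 kHz.
Within [18.32 kHz, 40.08 kHz]: 25.44 kHz, 32.72 kHz, 39.98 kHz.

25.44 kHz, 32.72 kHz, 39.98 kHz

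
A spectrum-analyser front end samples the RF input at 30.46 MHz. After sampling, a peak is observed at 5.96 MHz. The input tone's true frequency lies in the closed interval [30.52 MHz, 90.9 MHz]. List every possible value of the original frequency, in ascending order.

36.42 MHz, 54.96 MHz, 66.88 MHz, 85.42 MHz

Frequencies that alias to 5.96 MHz are k·fs ± 5.96 MHz for integer k ≥ 0.
k=0: 5.96 MHz.
k=1: 24.5 MHz, 36.42 MHz.
k=2: 54.96 MHz, 66.88 MHz.
k=3: 85.42 MHz, 97.34 MHz.
k=4: 115.88 MHz, 127.8 MHz.
Within [30.52 MHz, 90.9 MHz]: 36.42 MHz, 54.96 MHz, 66.88 MHz, 85.42 MHz.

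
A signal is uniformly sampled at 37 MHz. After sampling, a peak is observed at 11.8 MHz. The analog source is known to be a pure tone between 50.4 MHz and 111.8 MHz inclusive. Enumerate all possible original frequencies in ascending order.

62.2 MHz, 85.8 MHz, 99.2 MHz

Frequencies that alias to 11.8 MHz are k·fs ± 11.8 MHz for integer k ≥ 0.
k=0: 11.8 MHz.
k=1: 25.2 MHz, 48.8 MHz.
k=2: 62.2 MHz, 85.8 MHz.
k=3: 99.2 MHz, 122.8 MHz.
k=4: 136.2 MHz, 159.8 MHz.
Within [50.4 MHz, 111.8 MHz]: 62.2 MHz, 85.8 MHz, 99.2 MHz.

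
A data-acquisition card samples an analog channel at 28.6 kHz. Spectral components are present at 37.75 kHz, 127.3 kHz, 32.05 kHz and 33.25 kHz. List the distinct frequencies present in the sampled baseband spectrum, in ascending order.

fs/2 = 14.3 kHz.
37.75 kHz mod fs = 9.15 kHz.
9.15 kHz ≤ fs/2 = 14.3 kHz, appears at 9.15 kHz.
127.3 kHz mod fs = 12.9 kHz.
12.9 kHz ≤ fs/2 = 14.3 kHz, appears at 12.9 kHz.
32.05 kHz mod fs = 3.45 kHz.
3.45 kHz ≤ fs/2 = 14.3 kHz, appears at 3.45 kHz.
33.25 kHz mod fs = 4.65 kHz.
4.65 kHz ≤ fs/2 = 14.3 kHz, appears at 4.65 kHz.
Distinct values: {3.45 kHz, 4.65 kHz, 9.15 kHz, 12.9 kHz}.

3.45 kHz, 4.65 kHz, 9.15 kHz, 12.9 kHz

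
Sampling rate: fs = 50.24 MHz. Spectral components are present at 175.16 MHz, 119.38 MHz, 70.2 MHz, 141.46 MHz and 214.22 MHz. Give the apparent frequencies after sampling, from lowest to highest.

fs/2 = 25.12 MHz.
175.16 MHz mod fs = 24.44 MHz.
24.44 MHz ≤ fs/2 = 25.12 MHz, appears at 24.44 MHz.
119.38 MHz mod fs = 18.9 MHz.
18.9 MHz ≤ fs/2 = 25.12 MHz, appears at 18.9 MHz.
70.2 MHz mod fs = 19.96 MHz.
19.96 MHz ≤ fs/2 = 25.12 MHz, appears at 19.96 MHz.
141.46 MHz mod fs = 40.98 MHz.
40.98 MHz > fs/2 = 25.12 MHz, folds to fs − 40.98 MHz = 9.26 MHz.
214.22 MHz mod fs = 13.26 MHz.
13.26 MHz ≤ fs/2 = 25.12 MHz, appears at 13.26 MHz.
Distinct values: {9.26 MHz, 13.26 MHz, 18.9 MHz, 19.96 MHz, 24.44 MHz}.

9.26 MHz, 13.26 MHz, 18.9 MHz, 19.96 MHz, 24.44 MHz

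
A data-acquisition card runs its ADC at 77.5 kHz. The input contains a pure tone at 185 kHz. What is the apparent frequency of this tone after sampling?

30 kHz

185 kHz mod fs = 30 kHz.
30 kHz ≤ fs/2 = 38.75 kHz, appears at 30 kHz.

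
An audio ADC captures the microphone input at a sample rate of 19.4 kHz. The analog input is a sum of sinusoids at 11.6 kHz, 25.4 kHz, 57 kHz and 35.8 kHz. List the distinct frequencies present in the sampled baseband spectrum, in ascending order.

fs/2 = 9.7 kHz.
11.6 kHz > fs/2 = 9.7 kHz, folds to fs − 11.6 kHz = 7.8 kHz.
25.4 kHz mod fs = 6 kHz.
6 kHz ≤ fs/2 = 9.7 kHz, appears at 6 kHz.
57 kHz mod fs = 18.2 kHz.
18.2 kHz > fs/2 = 9.7 kHz, folds to fs − 18.2 kHz = 1.2 kHz.
35.8 kHz mod fs = 16.4 kHz.
16.4 kHz > fs/2 = 9.7 kHz, folds to fs − 16.4 kHz = 3 kHz.
Distinct values: {1.2 kHz, 3 kHz, 6 kHz, 7.8 kHz}.

1.2 kHz, 3 kHz, 6 kHz, 7.8 kHz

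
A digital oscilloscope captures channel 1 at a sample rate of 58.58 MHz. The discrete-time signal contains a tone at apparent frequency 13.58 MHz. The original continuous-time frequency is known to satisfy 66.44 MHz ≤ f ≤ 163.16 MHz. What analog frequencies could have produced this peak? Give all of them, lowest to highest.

Frequencies that alias to 13.58 MHz are k·fs ± 13.58 MHz for integer k ≥ 0.
k=0: 13.58 MHz.
k=1: 45 MHz, 72.16 MHz.
k=2: 103.58 MHz, 130.74 MHz.
k=3: 162.16 MHz, 189.32 MHz.
k=4: 220.74 MHz, 247.9 MHz.
Within [66.44 MHz, 163.16 MHz]: 72.16 MHz, 103.58 MHz, 130.74 MHz, 162.16 MHz.

72.16 MHz, 103.58 MHz, 130.74 MHz, 162.16 MHz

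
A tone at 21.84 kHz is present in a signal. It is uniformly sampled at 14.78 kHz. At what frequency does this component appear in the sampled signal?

7.06 kHz

21.84 kHz mod fs = 7.06 kHz.
7.06 kHz ≤ fs/2 = 7.39 kHz, appears at 7.06 kHz.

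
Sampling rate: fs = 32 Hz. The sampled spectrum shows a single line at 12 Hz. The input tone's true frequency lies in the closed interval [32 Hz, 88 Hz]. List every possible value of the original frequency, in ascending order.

44 Hz, 52 Hz, 76 Hz, 84 Hz

Frequencies that alias to 12 Hz are k·fs ± 12 Hz for integer k ≥ 0.
k=0: 12 Hz.
k=1: 20 Hz, 44 Hz.
k=2: 52 Hz, 76 Hz.
k=3: 84 Hz, 108 Hz.
k=4: 116 Hz, 140 Hz.
Within [32 Hz, 88 Hz]: 44 Hz, 52 Hz, 76 Hz, 84 Hz.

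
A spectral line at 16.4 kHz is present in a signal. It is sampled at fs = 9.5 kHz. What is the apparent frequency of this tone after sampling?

2.6 kHz

16.4 kHz mod fs = 6.9 kHz.
6.9 kHz > fs/2 = 4.75 kHz, folds to fs − 6.9 kHz = 2.6 kHz.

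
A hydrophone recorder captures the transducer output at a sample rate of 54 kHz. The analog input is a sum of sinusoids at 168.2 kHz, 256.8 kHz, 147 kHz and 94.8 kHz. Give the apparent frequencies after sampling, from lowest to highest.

6.2 kHz, 13.2 kHz, 15 kHz

fs/2 = 27 kHz.
168.2 kHz mod fs = 6.2 kHz.
6.2 kHz ≤ fs/2 = 27 kHz, appears at 6.2 kHz.
256.8 kHz mod fs = 40.8 kHz.
40.8 kHz > fs/2 = 27 kHz, folds to fs − 40.8 kHz = 13.2 kHz.
147 kHz mod fs = 39 kHz.
39 kHz > fs/2 = 27 kHz, folds to fs − 39 kHz = 15 kHz.
94.8 kHz mod fs = 40.8 kHz.
40.8 kHz > fs/2 = 27 kHz, folds to fs − 40.8 kHz = 13.2 kHz.
Distinct values: {6.2 kHz, 13.2 kHz, 15 kHz}.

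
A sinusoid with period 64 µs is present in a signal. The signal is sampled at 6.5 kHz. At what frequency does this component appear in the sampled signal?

2.625 kHz

T = 64 µs → f = 1/T = 15.625 kHz.
15.625 kHz mod fs = 2.625 kHz.
2.625 kHz ≤ fs/2 = 3.25 kHz, appears at 2.625 kHz.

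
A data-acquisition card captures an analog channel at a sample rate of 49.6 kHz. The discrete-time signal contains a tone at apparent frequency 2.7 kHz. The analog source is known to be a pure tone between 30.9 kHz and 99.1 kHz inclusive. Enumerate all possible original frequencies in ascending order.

46.9 kHz, 52.3 kHz, 96.5 kHz

Frequencies that alias to 2.7 kHz are k·fs ± 2.7 kHz for integer k ≥ 0.
k=0: 2.7 kHz.
k=1: 46.9 kHz, 52.3 kHz.
k=2: 96.5 kHz, 101.9 kHz.
k=3: 146.1 kHz, 151.5 kHz.
Within [30.9 kHz, 99.1 kHz]: 46.9 kHz, 52.3 kHz, 96.5 kHz.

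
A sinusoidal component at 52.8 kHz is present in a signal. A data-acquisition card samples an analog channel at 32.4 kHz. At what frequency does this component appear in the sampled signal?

12 kHz

52.8 kHz mod fs = 20.4 kHz.
20.4 kHz > fs/2 = 16.2 kHz, folds to fs − 20.4 kHz = 12 kHz.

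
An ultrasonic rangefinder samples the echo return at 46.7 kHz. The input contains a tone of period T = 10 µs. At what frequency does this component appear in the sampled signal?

6.6 kHz

T = 10 µs → f = 1/T = 100 kHz.
100 kHz mod fs = 6.6 kHz.
6.6 kHz ≤ fs/2 = 23.35 kHz, appears at 6.6 kHz.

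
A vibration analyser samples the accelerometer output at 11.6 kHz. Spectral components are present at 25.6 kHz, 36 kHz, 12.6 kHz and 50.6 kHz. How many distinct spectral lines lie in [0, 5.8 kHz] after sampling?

4

fs/2 = 5.8 kHz.
25.6 kHz mod fs = 2.4 kHz.
2.4 kHz ≤ fs/2 = 5.8 kHz, appears at 2.4 kHz.
36 kHz mod fs = 1.2 kHz.
1.2 kHz ≤ fs/2 = 5.8 kHz, appears at 1.2 kHz.
12.6 kHz mod fs = 1 kHz.
1 kHz ≤ fs/2 = 5.8 kHz, appears at 1 kHz.
50.6 kHz mod fs = 4.2 kHz.
4.2 kHz ≤ fs/2 = 5.8 kHz, appears at 4.2 kHz.
Distinct values: {1 kHz, 1.2 kHz, 2.4 kHz, 4.2 kHz} → 4.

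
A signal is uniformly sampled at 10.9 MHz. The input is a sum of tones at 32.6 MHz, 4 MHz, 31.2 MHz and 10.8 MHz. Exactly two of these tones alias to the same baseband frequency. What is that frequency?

fs/2 = 5.45 MHz.
32.6 MHz mod fs = 10.8 MHz.
10.8 MHz > fs/2 = 5.45 MHz, folds to fs − 10.8 MHz = 0.1 MHz.
4 MHz ≤ fs/2 = 5.45 MHz, passes unchanged.
31.2 MHz mod fs = 9.4 MHz.
9.4 MHz > fs/2 = 5.45 MHz, folds to fs − 9.4 MHz = 1.5 MHz.
10.8 MHz > fs/2 = 5.45 MHz, folds to fs − 10.8 MHz = 0.1 MHz.
10.8 MHz and 32.6 MHz both map to 0.1 MHz.

0.1 MHz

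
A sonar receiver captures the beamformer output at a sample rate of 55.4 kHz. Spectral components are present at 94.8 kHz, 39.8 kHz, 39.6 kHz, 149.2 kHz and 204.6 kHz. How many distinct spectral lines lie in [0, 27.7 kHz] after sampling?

fs/2 = 27.7 kHz.
94.8 kHz mod fs = 39.4 kHz.
39.4 kHz > fs/2 = 27.7 kHz, folds to fs − 39.4 kHz = 16 kHz.
39.8 kHz > fs/2 = 27.7 kHz, folds to fs − 39.8 kHz = 15.6 kHz.
39.6 kHz > fs/2 = 27.7 kHz, folds to fs − 39.6 kHz = 15.8 kHz.
149.2 kHz mod fs = 38.4 kHz.
38.4 kHz > fs/2 = 27.7 kHz, folds to fs − 38.4 kHz = 17 kHz.
204.6 kHz mod fs = 38.4 kHz.
38.4 kHz > fs/2 = 27.7 kHz, folds to fs − 38.4 kHz = 17 kHz.
Distinct values: {15.6 kHz, 15.8 kHz, 16 kHz, 17 kHz} → 4.

4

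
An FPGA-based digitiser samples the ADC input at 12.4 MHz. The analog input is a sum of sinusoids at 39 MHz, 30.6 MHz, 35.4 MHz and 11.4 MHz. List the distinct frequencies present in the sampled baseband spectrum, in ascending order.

1 MHz, 1.8 MHz, 5.8 MHz

fs/2 = 6.2 MHz.
39 MHz mod fs = 1.8 MHz.
1.8 MHz ≤ fs/2 = 6.2 MHz, appears at 1.8 MHz.
30.6 MHz mod fs = 5.8 MHz.
5.8 MHz ≤ fs/2 = 6.2 MHz, appears at 5.8 MHz.
35.4 MHz mod fs = 10.6 MHz.
10.6 MHz > fs/2 = 6.2 MHz, folds to fs − 10.6 MHz = 1.8 MHz.
11.4 MHz > fs/2 = 6.2 MHz, folds to fs − 11.4 MHz = 1 MHz.
Distinct values: {1 MHz, 1.8 MHz, 5.8 MHz}.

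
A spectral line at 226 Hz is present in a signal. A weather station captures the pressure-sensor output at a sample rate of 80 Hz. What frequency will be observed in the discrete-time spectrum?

226 Hz mod fs = 66 Hz.
66 Hz > fs/2 = 40 Hz, folds to fs − 66 Hz = 14 Hz.

14 Hz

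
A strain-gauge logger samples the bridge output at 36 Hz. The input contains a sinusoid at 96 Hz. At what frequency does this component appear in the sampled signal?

96 Hz mod fs = 24 Hz.
24 Hz > fs/2 = 18 Hz, folds to fs − 24 Hz = 12 Hz.

12 Hz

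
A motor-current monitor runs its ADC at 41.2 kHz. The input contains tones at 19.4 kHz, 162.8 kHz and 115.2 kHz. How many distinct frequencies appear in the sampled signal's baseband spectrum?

fs/2 = 20.6 kHz.
19.4 kHz ≤ fs/2 = 20.6 kHz, passes unchanged.
162.8 kHz mod fs = 39.2 kHz.
39.2 kHz > fs/2 = 20.6 kHz, folds to fs − 39.2 kHz = 2 kHz.
115.2 kHz mod fs = 32.8 kHz.
32.8 kHz > fs/2 = 20.6 kHz, folds to fs − 32.8 kHz = 8.4 kHz.
Distinct values: {2 kHz, 8.4 kHz, 19.4 kHz} → 3.

3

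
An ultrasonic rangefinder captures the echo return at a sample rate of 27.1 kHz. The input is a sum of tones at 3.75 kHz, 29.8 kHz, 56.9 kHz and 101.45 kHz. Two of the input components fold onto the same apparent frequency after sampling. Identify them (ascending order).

fs/2 = 13.55 kHz.
3.75 kHz ≤ fs/2 = 13.55 kHz, passes unchanged.
29.8 kHz mod fs = 2.7 kHz.
2.7 kHz ≤ fs/2 = 13.55 kHz, appears at 2.7 kHz.
56.9 kHz mod fs = 2.7 kHz.
2.7 kHz ≤ fs/2 = 13.55 kHz, appears at 2.7 kHz.
101.45 kHz mod fs = 20.15 kHz.
20.15 kHz > fs/2 = 13.55 kHz, folds to fs − 20.15 kHz = 6.95 kHz.
29.8 kHz and 56.9 kHz both map to 2.7 kHz.

29.8 kHz, 56.9 kHz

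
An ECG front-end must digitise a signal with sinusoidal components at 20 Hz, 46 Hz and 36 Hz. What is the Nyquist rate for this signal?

92 Hz

Highest-frequency component: 46 Hz.
Nyquist rate = 2 × 46 Hz = 92 Hz.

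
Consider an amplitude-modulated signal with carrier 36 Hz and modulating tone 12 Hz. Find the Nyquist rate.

AM sidebands sit at fc ± fm = 24 Hz and 48 Hz.
Highest-frequency component: 48 Hz.
Nyquist rate = 2 × 48 Hz = 96 Hz.

96 Hz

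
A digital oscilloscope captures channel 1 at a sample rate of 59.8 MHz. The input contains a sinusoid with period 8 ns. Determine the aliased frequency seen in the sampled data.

T = 8 ns → f = 1/T = 125 MHz.
125 MHz mod fs = 5.4 MHz.
5.4 MHz ≤ fs/2 = 29.9 MHz, appears at 5.4 MHz.

5.4 MHz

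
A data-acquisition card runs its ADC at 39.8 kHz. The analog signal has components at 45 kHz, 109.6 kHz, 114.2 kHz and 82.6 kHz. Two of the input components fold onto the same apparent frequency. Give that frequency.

5.2 kHz

fs/2 = 19.9 kHz.
45 kHz mod fs = 5.2 kHz.
5.2 kHz ≤ fs/2 = 19.9 kHz, appears at 5.2 kHz.
109.6 kHz mod fs = 30 kHz.
30 kHz > fs/2 = 19.9 kHz, folds to fs − 30 kHz = 9.8 kHz.
114.2 kHz mod fs = 34.6 kHz.
34.6 kHz > fs/2 = 19.9 kHz, folds to fs − 34.6 kHz = 5.2 kHz.
82.6 kHz mod fs = 3 kHz.
3 kHz ≤ fs/2 = 19.9 kHz, appears at 3 kHz.
45 kHz and 114.2 kHz both map to 5.2 kHz.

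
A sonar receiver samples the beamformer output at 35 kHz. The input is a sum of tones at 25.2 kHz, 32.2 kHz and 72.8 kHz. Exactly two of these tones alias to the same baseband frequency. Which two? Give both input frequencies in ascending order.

32.2 kHz, 72.8 kHz

fs/2 = 17.5 kHz.
25.2 kHz > fs/2 = 17.5 kHz, folds to fs − 25.2 kHz = 9.8 kHz.
32.2 kHz > fs/2 = 17.5 kHz, folds to fs − 32.2 kHz = 2.8 kHz.
72.8 kHz mod fs = 2.8 kHz.
2.8 kHz ≤ fs/2 = 17.5 kHz, appears at 2.8 kHz.
32.2 kHz and 72.8 kHz both map to 2.8 kHz.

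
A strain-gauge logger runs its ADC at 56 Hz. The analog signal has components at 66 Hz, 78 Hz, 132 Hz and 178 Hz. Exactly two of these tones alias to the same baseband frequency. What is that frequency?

10 Hz

fs/2 = 28 Hz.
66 Hz mod fs = 10 Hz.
10 Hz ≤ fs/2 = 28 Hz, appears at 10 Hz.
78 Hz mod fs = 22 Hz.
22 Hz ≤ fs/2 = 28 Hz, appears at 22 Hz.
132 Hz mod fs = 20 Hz.
20 Hz ≤ fs/2 = 28 Hz, appears at 20 Hz.
178 Hz mod fs = 10 Hz.
10 Hz ≤ fs/2 = 28 Hz, appears at 10 Hz.
66 Hz and 178 Hz both map to 10 Hz.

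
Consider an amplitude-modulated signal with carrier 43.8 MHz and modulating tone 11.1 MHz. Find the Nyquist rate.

109.8 MHz

AM sidebands sit at fc ± fm = 32.7 MHz and 54.9 MHz.
Highest-frequency component: 54.9 MHz.
Nyquist rate = 2 × 54.9 MHz = 109.8 MHz.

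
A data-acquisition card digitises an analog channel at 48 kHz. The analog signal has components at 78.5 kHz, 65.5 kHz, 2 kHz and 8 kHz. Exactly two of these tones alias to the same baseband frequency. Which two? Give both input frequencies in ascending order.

fs/2 = 24 kHz.
78.5 kHz mod fs = 30.5 kHz.
30.5 kHz > fs/2 = 24 kHz, folds to fs − 30.5 kHz = 17.5 kHz.
65.5 kHz mod fs = 17.5 kHz.
17.5 kHz ≤ fs/2 = 24 kHz, appears at 17.5 kHz.
2 kHz ≤ fs/2 = 24 kHz, passes unchanged.
8 kHz ≤ fs/2 = 24 kHz, passes unchanged.
65.5 kHz and 78.5 kHz both map to 17.5 kHz.

65.5 kHz, 78.5 kHz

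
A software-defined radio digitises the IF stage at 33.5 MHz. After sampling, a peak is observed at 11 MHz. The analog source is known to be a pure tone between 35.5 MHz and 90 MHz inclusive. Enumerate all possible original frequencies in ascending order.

Frequencies that alias to 11 MHz are k·fs ± 11 MHz for integer k ≥ 0.
k=0: 11 MHz.
k=1: 22.5 MHz, 44.5 MHz.
k=2: 56 MHz, 78 MHz.
k=3: 89.5 MHz, 111.5 MHz.
k=4: 123 MHz, 145 MHz.
Within [35.5 MHz, 90 MHz]: 44.5 MHz, 56 MHz, 78 MHz, 89.5 MHz.

44.5 MHz, 56 MHz, 78 MHz, 89.5 MHz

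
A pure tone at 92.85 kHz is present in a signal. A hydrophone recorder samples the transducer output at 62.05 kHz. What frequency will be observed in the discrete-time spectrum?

30.8 kHz

92.85 kHz mod fs = 30.8 kHz.
30.8 kHz ≤ fs/2 = 31.025 kHz, appears at 30.8 kHz.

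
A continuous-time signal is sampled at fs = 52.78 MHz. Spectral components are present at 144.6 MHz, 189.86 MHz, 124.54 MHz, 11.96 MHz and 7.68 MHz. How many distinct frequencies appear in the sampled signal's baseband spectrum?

5

fs/2 = 26.39 MHz.
144.6 MHz mod fs = 39.04 MHz.
39.04 MHz > fs/2 = 26.39 MHz, folds to fs − 39.04 MHz = 13.74 MHz.
189.86 MHz mod fs = 31.52 MHz.
31.52 MHz > fs/2 = 26.39 MHz, folds to fs − 31.52 MHz = 21.26 MHz.
124.54 MHz mod fs = 18.98 MHz.
18.98 MHz ≤ fs/2 = 26.39 MHz, appears at 18.98 MHz.
11.96 MHz ≤ fs/2 = 26.39 MHz, passes unchanged.
7.68 MHz ≤ fs/2 = 26.39 MHz, passes unchanged.
Distinct values: {7.68 MHz, 11.96 MHz, 13.74 MHz, 18.98 MHz, 21.26 MHz} → 5.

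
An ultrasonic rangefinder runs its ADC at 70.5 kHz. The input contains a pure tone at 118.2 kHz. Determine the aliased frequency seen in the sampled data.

22.8 kHz

118.2 kHz mod fs = 47.7 kHz.
47.7 kHz > fs/2 = 35.25 kHz, folds to fs − 47.7 kHz = 22.8 kHz.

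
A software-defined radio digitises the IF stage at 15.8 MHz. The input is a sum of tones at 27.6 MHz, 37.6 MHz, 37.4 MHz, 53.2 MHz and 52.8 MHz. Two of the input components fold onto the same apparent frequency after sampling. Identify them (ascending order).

37.4 MHz, 53.2 MHz

fs/2 = 7.9 MHz.
27.6 MHz mod fs = 11.8 MHz.
11.8 MHz > fs/2 = 7.9 MHz, folds to fs − 11.8 MHz = 4 MHz.
37.6 MHz mod fs = 6 MHz.
6 MHz ≤ fs/2 = 7.9 MHz, appears at 6 MHz.
37.4 MHz mod fs = 5.8 MHz.
5.8 MHz ≤ fs/2 = 7.9 MHz, appears at 5.8 MHz.
53.2 MHz mod fs = 5.8 MHz.
5.8 MHz ≤ fs/2 = 7.9 MHz, appears at 5.8 MHz.
52.8 MHz mod fs = 5.4 MHz.
5.4 MHz ≤ fs/2 = 7.9 MHz, appears at 5.4 MHz.
37.4 MHz and 53.2 MHz both map to 5.8 MHz.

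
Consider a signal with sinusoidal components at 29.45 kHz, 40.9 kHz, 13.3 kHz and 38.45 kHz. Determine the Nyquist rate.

81.8 kHz

Highest-frequency component: 40.9 kHz.
Nyquist rate = 2 × 40.9 kHz = 81.8 kHz.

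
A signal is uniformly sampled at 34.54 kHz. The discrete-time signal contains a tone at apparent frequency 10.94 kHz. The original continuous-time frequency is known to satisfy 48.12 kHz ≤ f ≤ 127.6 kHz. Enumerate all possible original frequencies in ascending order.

58.14 kHz, 80.02 kHz, 92.68 kHz, 114.56 kHz, 127.22 kHz

Frequencies that alias to 10.94 kHz are k·fs ± 10.94 kHz for integer k ≥ 0.
k=0: 10.94 kHz.
k=1: 23.6 kHz, 45.48 kHz.
k=2: 58.14 kHz, 80.02 kHz.
k=3: 92.68 kHz, 114.56 kHz.
k=4: 127.22 kHz, 149.1 kHz.
k=5: 161.76 kHz, 183.64 kHz.
Within [48.12 kHz, 127.6 kHz]: 58.14 kHz, 80.02 kHz, 92.68 kHz, 114.56 kHz, 127.22 kHz.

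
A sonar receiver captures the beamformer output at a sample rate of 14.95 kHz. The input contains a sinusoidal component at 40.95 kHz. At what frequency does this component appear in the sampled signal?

40.95 kHz mod fs = 11.05 kHz.
11.05 kHz > fs/2 = 7.475 kHz, folds to fs − 11.05 kHz = 3.9 kHz.

3.9 kHz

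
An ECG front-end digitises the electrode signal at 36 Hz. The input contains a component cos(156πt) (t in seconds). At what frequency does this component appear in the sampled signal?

6 Hz

ω = 156π rad/s → f = ω/(2π) = 78 Hz.
78 Hz mod fs = 6 Hz.
6 Hz ≤ fs/2 = 18 Hz, appears at 6 Hz.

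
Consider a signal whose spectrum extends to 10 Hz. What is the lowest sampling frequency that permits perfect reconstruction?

Nyquist rate = 2 × 10 Hz = 20 Hz.

20 Hz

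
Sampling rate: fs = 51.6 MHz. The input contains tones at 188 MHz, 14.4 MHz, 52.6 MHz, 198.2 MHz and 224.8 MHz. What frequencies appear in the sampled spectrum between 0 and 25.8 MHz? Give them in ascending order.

1 MHz, 8.2 MHz, 14.4 MHz, 18.4 MHz

fs/2 = 25.8 MHz.
188 MHz mod fs = 33.2 MHz.
33.2 MHz > fs/2 = 25.8 MHz, folds to fs − 33.2 MHz = 18.4 MHz.
14.4 MHz ≤ fs/2 = 25.8 MHz, passes unchanged.
52.6 MHz mod fs = 1 MHz.
1 MHz ≤ fs/2 = 25.8 MHz, appears at 1 MHz.
198.2 MHz mod fs = 43.4 MHz.
43.4 MHz > fs/2 = 25.8 MHz, folds to fs − 43.4 MHz = 8.2 MHz.
224.8 MHz mod fs = 18.4 MHz.
18.4 MHz ≤ fs/2 = 25.8 MHz, appears at 18.4 MHz.
Distinct values: {1 MHz, 8.2 MHz, 14.4 MHz, 18.4 MHz}.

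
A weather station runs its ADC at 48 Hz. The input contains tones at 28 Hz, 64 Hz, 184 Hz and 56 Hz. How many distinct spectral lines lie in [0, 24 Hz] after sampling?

fs/2 = 24 Hz.
28 Hz > fs/2 = 24 Hz, folds to fs − 28 Hz = 20 Hz.
64 Hz mod fs = 16 Hz.
16 Hz ≤ fs/2 = 24 Hz, appears at 16 Hz.
184 Hz mod fs = 40 Hz.
40 Hz > fs/2 = 24 Hz, folds to fs − 40 Hz = 8 Hz.
56 Hz mod fs = 8 Hz.
8 Hz ≤ fs/2 = 24 Hz, appears at 8 Hz.
Distinct values: {8 Hz, 16 Hz, 20 Hz} → 3.

3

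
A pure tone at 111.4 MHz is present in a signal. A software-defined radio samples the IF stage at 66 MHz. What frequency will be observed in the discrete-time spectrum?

111.4 MHz mod fs = 45.4 MHz.
45.4 MHz > fs/2 = 33 MHz, folds to fs − 45.4 MHz = 20.6 MHz.

20.6 MHz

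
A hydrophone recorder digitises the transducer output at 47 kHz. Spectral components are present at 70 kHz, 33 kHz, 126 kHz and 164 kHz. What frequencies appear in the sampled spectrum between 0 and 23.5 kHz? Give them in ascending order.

14 kHz, 15 kHz, 23 kHz

fs/2 = 23.5 kHz.
70 kHz mod fs = 23 kHz.
23 kHz ≤ fs/2 = 23.5 kHz, appears at 23 kHz.
33 kHz > fs/2 = 23.5 kHz, folds to fs − 33 kHz = 14 kHz.
126 kHz mod fs = 32 kHz.
32 kHz > fs/2 = 23.5 kHz, folds to fs − 32 kHz = 15 kHz.
164 kHz mod fs = 23 kHz.
23 kHz ≤ fs/2 = 23.5 kHz, appears at 23 kHz.
Distinct values: {14 kHz, 15 kHz, 23 kHz}.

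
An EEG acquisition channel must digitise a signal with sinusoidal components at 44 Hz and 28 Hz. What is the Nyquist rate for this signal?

88 Hz

Highest-frequency component: 44 Hz.
Nyquist rate = 2 × 44 Hz = 88 Hz.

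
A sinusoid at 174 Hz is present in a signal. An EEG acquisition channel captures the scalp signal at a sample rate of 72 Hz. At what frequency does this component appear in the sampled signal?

30 Hz

174 Hz mod fs = 30 Hz.
30 Hz ≤ fs/2 = 36 Hz, appears at 30 Hz.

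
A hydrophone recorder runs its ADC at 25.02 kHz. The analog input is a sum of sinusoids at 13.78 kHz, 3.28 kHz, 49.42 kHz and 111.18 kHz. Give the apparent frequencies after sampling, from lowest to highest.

0.62 kHz, 3.28 kHz, 11.1 kHz, 11.24 kHz

fs/2 = 12.51 kHz.
13.78 kHz > fs/2 = 12.51 kHz, folds to fs − 13.78 kHz = 11.24 kHz.
3.28 kHz ≤ fs/2 = 12.51 kHz, passes unchanged.
49.42 kHz mod fs = 24.4 kHz.
24.4 kHz > fs/2 = 12.51 kHz, folds to fs − 24.4 kHz = 0.62 kHz.
111.18 kHz mod fs = 11.1 kHz.
11.1 kHz ≤ fs/2 = 12.51 kHz, appears at 11.1 kHz.
Distinct values: {0.62 kHz, 3.28 kHz, 11.1 kHz, 11.24 kHz}.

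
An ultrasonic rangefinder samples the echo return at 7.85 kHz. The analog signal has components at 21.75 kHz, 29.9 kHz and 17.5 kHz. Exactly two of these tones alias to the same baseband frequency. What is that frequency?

1.8 kHz

fs/2 = 3.925 kHz.
21.75 kHz mod fs = 6.05 kHz.
6.05 kHz > fs/2 = 3.925 kHz, folds to fs − 6.05 kHz = 1.8 kHz.
29.9 kHz mod fs = 6.35 kHz.
6.35 kHz > fs/2 = 3.925 kHz, folds to fs − 6.35 kHz = 1.5 kHz.
17.5 kHz mod fs = 1.8 kHz.
1.8 kHz ≤ fs/2 = 3.925 kHz, appears at 1.8 kHz.
17.5 kHz and 21.75 kHz both map to 1.8 kHz.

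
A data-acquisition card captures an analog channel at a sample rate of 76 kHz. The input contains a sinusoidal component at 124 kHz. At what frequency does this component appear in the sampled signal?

124 kHz mod fs = 48 kHz.
48 kHz > fs/2 = 38 kHz, folds to fs − 48 kHz = 28 kHz.

28 kHz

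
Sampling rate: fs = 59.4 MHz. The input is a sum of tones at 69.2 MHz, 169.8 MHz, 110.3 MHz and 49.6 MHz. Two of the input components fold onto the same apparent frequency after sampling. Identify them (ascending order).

fs/2 = 29.7 MHz.
69.2 MHz mod fs = 9.8 MHz.
9.8 MHz ≤ fs/2 = 29.7 MHz, appears at 9.8 MHz.
169.8 MHz mod fs = 51 MHz.
51 MHz > fs/2 = 29.7 MHz, folds to fs − 51 MHz = 8.4 MHz.
110.3 MHz mod fs = 50.9 MHz.
50.9 MHz > fs/2 = 29.7 MHz, folds to fs − 50.9 MHz = 8.5 MHz.
49.6 MHz > fs/2 = 29.7 MHz, folds to fs − 49.6 MHz = 9.8 MHz.
49.6 MHz and 69.2 MHz both map to 9.8 MHz.

49.6 MHz, 69.2 MHz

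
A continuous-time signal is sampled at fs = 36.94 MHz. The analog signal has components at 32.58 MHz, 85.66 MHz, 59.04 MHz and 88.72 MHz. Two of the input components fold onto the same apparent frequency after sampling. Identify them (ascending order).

fs/2 = 18.47 MHz.
32.58 MHz > fs/2 = 18.47 MHz, folds to fs − 32.58 MHz = 4.36 MHz.
85.66 MHz mod fs = 11.78 MHz.
11.78 MHz ≤ fs/2 = 18.47 MHz, appears at 11.78 MHz.
59.04 MHz mod fs = 22.1 MHz.
22.1 MHz > fs/2 = 18.47 MHz, folds to fs − 22.1 MHz = 14.84 MHz.
88.72 MHz mod fs = 14.84 MHz.
14.84 MHz ≤ fs/2 = 18.47 MHz, appears at 14.84 MHz.
59.04 MHz and 88.72 MHz both map to 14.84 MHz.

59.04 MHz, 88.72 MHz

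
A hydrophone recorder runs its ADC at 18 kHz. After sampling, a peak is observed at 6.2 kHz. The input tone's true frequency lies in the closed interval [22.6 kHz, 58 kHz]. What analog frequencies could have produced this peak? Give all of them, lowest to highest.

Frequencies that alias to 6.2 kHz are k·fs ± 6.2 kHz for integer k ≥ 0.
k=0: 6.2 kHz.
k=1: 11.8 kHz, 24.2 kHz.
k=2: 29.8 kHz, 42.2 kHz.
k=3: 47.8 kHz, 60.2 kHz.
k=4: 65.8 kHz, 78.2 kHz.
Within [22.6 kHz, 58 kHz]: 24.2 kHz, 29.8 kHz, 42.2 kHz, 47.8 kHz.

24.2 kHz, 29.8 kHz, 42.2 kHz, 47.8 kHz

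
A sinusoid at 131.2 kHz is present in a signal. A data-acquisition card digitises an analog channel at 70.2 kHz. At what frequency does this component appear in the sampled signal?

9.2 kHz

131.2 kHz mod fs = 61 kHz.
61 kHz > fs/2 = 35.1 kHz, folds to fs − 61 kHz = 9.2 kHz.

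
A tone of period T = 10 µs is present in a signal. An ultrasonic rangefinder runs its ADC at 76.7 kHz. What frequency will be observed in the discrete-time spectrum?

23.3 kHz

T = 10 µs → f = 1/T = 100 kHz.
100 kHz mod fs = 23.3 kHz.
23.3 kHz ≤ fs/2 = 38.35 kHz, appears at 23.3 kHz.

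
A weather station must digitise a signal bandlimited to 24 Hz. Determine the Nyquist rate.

Nyquist rate = 2 × 24 Hz = 48 Hz.

48 Hz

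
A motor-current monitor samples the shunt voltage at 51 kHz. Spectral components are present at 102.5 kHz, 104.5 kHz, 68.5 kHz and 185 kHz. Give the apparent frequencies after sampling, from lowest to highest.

fs/2 = 25.5 kHz.
102.5 kHz mod fs = 0.5 kHz.
0.5 kHz ≤ fs/2 = 25.5 kHz, appears at 0.5 kHz.
104.5 kHz mod fs = 2.5 kHz.
2.5 kHz ≤ fs/2 = 25.5 kHz, appears at 2.5 kHz.
68.5 kHz mod fs = 17.5 kHz.
17.5 kHz ≤ fs/2 = 25.5 kHz, appears at 17.5 kHz.
185 kHz mod fs = 32 kHz.
32 kHz > fs/2 = 25.5 kHz, folds to fs − 32 kHz = 19 kHz.
Distinct values: {0.5 kHz, 2.5 kHz, 17.5 kHz, 19 kHz}.

0.5 kHz, 2.5 kHz, 17.5 kHz, 19 kHz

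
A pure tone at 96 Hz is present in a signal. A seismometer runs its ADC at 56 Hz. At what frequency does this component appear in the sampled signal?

96 Hz mod fs = 40 Hz.
40 Hz > fs/2 = 28 Hz, folds to fs − 40 Hz = 16 Hz.

16 Hz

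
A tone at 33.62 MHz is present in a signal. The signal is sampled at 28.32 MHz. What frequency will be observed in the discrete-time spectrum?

5.3 MHz

33.62 MHz mod fs = 5.3 MHz.
5.3 MHz ≤ fs/2 = 14.16 MHz, appears at 5.3 MHz.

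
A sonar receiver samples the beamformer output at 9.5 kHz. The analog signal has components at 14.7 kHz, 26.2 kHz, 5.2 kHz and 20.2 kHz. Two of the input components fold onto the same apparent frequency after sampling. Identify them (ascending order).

fs/2 = 4.75 kHz.
14.7 kHz mod fs = 5.2 kHz.
5.2 kHz > fs/2 = 4.75 kHz, folds to fs − 5.2 kHz = 4.3 kHz.
26.2 kHz mod fs = 7.2 kHz.
7.2 kHz > fs/2 = 4.75 kHz, folds to fs − 7.2 kHz = 2.3 kHz.
5.2 kHz > fs/2 = 4.75 kHz, folds to fs − 5.2 kHz = 4.3 kHz.
20.2 kHz mod fs = 1.2 kHz.
1.2 kHz ≤ fs/2 = 4.75 kHz, appears at 1.2 kHz.
5.2 kHz and 14.7 kHz both map to 4.3 kHz.

5.2 kHz, 14.7 kHz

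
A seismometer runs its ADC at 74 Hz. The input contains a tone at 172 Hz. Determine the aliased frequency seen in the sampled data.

24 Hz

172 Hz mod fs = 24 Hz.
24 Hz ≤ fs/2 = 37 Hz, appears at 24 Hz.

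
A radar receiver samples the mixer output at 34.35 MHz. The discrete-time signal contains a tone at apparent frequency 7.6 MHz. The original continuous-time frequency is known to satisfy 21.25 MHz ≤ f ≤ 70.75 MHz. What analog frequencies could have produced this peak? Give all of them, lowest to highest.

Frequencies that alias to 7.6 MHz are k·fs ± 7.6 MHz for integer k ≥ 0.
k=0: 7.6 MHz.
k=1: 26.75 MHz, 41.95 MHz.
k=2: 61.1 MHz, 76.3 MHz.
k=3: 95.45 MHz, 110.65 MHz.
Within [21.25 MHz, 70.75 MHz]: 26.75 MHz, 41.95 MHz, 61.1 MHz.

26.75 MHz, 41.95 MHz, 61.1 MHz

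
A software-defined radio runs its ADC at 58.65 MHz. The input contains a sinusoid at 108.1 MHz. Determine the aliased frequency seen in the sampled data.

108.1 MHz mod fs = 49.45 MHz.
49.45 MHz > fs/2 = 29.325 MHz, folds to fs − 49.45 MHz = 9.2 MHz.

9.2 MHz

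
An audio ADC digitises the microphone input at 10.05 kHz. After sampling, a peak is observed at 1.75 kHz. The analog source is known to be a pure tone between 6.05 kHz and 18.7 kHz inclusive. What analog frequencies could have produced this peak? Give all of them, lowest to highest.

Frequencies that alias to 1.75 kHz are k·fs ± 1.75 kHz for integer k ≥ 0.
k=0: 1.75 kHz.
k=1: 8.3 kHz, 11.8 kHz.
k=2: 18.35 kHz, 21.85 kHz.
k=3: 28.4 kHz, 31.9 kHz.
Within [6.05 kHz, 18.7 kHz]: 8.3 kHz, 11.8 kHz, 18.35 kHz.

8.3 kHz, 11.8 kHz, 18.35 kHz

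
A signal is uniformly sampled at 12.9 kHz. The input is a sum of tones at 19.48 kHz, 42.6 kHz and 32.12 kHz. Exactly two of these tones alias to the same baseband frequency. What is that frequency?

6.32 kHz

fs/2 = 6.45 kHz.
19.48 kHz mod fs = 6.58 kHz.
6.58 kHz > fs/2 = 6.45 kHz, folds to fs − 6.58 kHz = 6.32 kHz.
42.6 kHz mod fs = 3.9 kHz.
3.9 kHz ≤ fs/2 = 6.45 kHz, appears at 3.9 kHz.
32.12 kHz mod fs = 6.32 kHz.
6.32 kHz ≤ fs/2 = 6.45 kHz, appears at 6.32 kHz.
19.48 kHz and 32.12 kHz both map to 6.32 kHz.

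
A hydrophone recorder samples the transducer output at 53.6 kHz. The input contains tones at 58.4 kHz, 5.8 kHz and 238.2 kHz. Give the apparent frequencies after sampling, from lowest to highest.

4.8 kHz, 5.8 kHz, 23.8 kHz

fs/2 = 26.8 kHz.
58.4 kHz mod fs = 4.8 kHz.
4.8 kHz ≤ fs/2 = 26.8 kHz, appears at 4.8 kHz.
5.8 kHz ≤ fs/2 = 26.8 kHz, passes unchanged.
238.2 kHz mod fs = 23.8 kHz.
23.8 kHz ≤ fs/2 = 26.8 kHz, appears at 23.8 kHz.
Distinct values: {4.8 kHz, 5.8 kHz, 23.8 kHz}.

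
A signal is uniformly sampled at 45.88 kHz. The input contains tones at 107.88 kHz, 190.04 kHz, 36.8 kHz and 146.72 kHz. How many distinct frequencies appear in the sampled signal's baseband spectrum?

fs/2 = 22.94 kHz.
107.88 kHz mod fs = 16.12 kHz.
16.12 kHz ≤ fs/2 = 22.94 kHz, appears at 16.12 kHz.
190.04 kHz mod fs = 6.52 kHz.
6.52 kHz ≤ fs/2 = 22.94 kHz, appears at 6.52 kHz.
36.8 kHz > fs/2 = 22.94 kHz, folds to fs − 36.8 kHz = 9.08 kHz.
146.72 kHz mod fs = 9.08 kHz.
9.08 kHz ≤ fs/2 = 22.94 kHz, appears at 9.08 kHz.
Distinct values: {6.52 kHz, 9.08 kHz, 16.12 kHz} → 3.

3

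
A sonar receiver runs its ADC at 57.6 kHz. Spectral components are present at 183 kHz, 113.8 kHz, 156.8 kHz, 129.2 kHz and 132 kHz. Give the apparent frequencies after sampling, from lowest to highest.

1.4 kHz, 10.2 kHz, 14 kHz, 16 kHz, 16.8 kHz

fs/2 = 28.8 kHz.
183 kHz mod fs = 10.2 kHz.
10.2 kHz ≤ fs/2 = 28.8 kHz, appears at 10.2 kHz.
113.8 kHz mod fs = 56.2 kHz.
56.2 kHz > fs/2 = 28.8 kHz, folds to fs − 56.2 kHz = 1.4 kHz.
156.8 kHz mod fs = 41.6 kHz.
41.6 kHz > fs/2 = 28.8 kHz, folds to fs − 41.6 kHz = 16 kHz.
129.2 kHz mod fs = 14 kHz.
14 kHz ≤ fs/2 = 28.8 kHz, appears at 14 kHz.
132 kHz mod fs = 16.8 kHz.
16.8 kHz ≤ fs/2 = 28.8 kHz, appears at 16.8 kHz.
Distinct values: {1.4 kHz, 10.2 kHz, 14 kHz, 16 kHz, 16.8 kHz}.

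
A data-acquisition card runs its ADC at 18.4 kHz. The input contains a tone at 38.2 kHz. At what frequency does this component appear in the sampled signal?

1.4 kHz

38.2 kHz mod fs = 1.4 kHz.
1.4 kHz ≤ fs/2 = 9.2 kHz, appears at 1.4 kHz.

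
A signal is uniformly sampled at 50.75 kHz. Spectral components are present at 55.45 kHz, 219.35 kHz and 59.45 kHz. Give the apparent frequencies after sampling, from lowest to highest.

4.7 kHz, 8.7 kHz, 16.35 kHz

fs/2 = 25.375 kHz.
55.45 kHz mod fs = 4.7 kHz.
4.7 kHz ≤ fs/2 = 25.375 kHz, appears at 4.7 kHz.
219.35 kHz mod fs = 16.35 kHz.
16.35 kHz ≤ fs/2 = 25.375 kHz, appears at 16.35 kHz.
59.45 kHz mod fs = 8.7 kHz.
8.7 kHz ≤ fs/2 = 25.375 kHz, appears at 8.7 kHz.
Distinct values: {4.7 kHz, 8.7 kHz, 16.35 kHz}.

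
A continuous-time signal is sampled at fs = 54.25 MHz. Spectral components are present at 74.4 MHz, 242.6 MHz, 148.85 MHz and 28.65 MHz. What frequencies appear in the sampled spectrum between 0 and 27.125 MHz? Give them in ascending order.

13.9 MHz, 20.15 MHz, 25.6 MHz

fs/2 = 27.125 MHz.
74.4 MHz mod fs = 20.15 MHz.
20.15 MHz ≤ fs/2 = 27.125 MHz, appears at 20.15 MHz.
242.6 MHz mod fs = 25.6 MHz.
25.6 MHz ≤ fs/2 = 27.125 MHz, appears at 25.6 MHz.
148.85 MHz mod fs = 40.35 MHz.
40.35 MHz > fs/2 = 27.125 MHz, folds to fs − 40.35 MHz = 13.9 MHz.
28.65 MHz > fs/2 = 27.125 MHz, folds to fs − 28.65 MHz = 25.6 MHz.
Distinct values: {13.9 MHz, 20.15 MHz, 25.6 MHz}.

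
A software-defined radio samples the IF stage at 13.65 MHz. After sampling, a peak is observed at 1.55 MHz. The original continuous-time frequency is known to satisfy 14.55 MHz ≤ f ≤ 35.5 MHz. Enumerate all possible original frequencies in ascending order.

15.2 MHz, 25.75 MHz, 28.85 MHz

Frequencies that alias to 1.55 MHz are k·fs ± 1.55 MHz for integer k ≥ 0.
k=0: 1.55 MHz.
k=1: 12.1 MHz, 15.2 MHz.
k=2: 25.75 MHz, 28.85 MHz.
k=3: 39.4 MHz, 42.5 MHz.
Within [14.55 MHz, 35.5 MHz]: 15.2 MHz, 25.75 MHz, 28.85 MHz.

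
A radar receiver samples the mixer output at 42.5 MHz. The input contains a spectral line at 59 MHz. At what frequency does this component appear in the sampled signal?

59 MHz mod fs = 16.5 MHz.
16.5 MHz ≤ fs/2 = 21.25 MHz, appears at 16.5 MHz.

16.5 MHz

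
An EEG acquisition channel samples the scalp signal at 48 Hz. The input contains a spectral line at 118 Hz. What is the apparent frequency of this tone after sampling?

22 Hz

118 Hz mod fs = 22 Hz.
22 Hz ≤ fs/2 = 24 Hz, appears at 22 Hz.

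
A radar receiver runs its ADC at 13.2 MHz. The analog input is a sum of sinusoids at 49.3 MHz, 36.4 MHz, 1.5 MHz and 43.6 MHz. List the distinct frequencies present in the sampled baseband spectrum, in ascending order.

1.5 MHz, 3.2 MHz, 3.5 MHz, 4 MHz

fs/2 = 6.6 MHz.
49.3 MHz mod fs = 9.7 MHz.
9.7 MHz > fs/2 = 6.6 MHz, folds to fs − 9.7 MHz = 3.5 MHz.
36.4 MHz mod fs = 10 MHz.
10 MHz > fs/2 = 6.6 MHz, folds to fs − 10 MHz = 3.2 MHz.
1.5 MHz ≤ fs/2 = 6.6 MHz, passes unchanged.
43.6 MHz mod fs = 4 MHz.
4 MHz ≤ fs/2 = 6.6 MHz, appears at 4 MHz.
Distinct values: {1.5 MHz, 3.2 MHz, 3.5 MHz, 4 MHz}.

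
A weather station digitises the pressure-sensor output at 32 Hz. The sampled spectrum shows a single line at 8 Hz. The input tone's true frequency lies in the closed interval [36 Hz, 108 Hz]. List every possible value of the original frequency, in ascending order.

40 Hz, 56 Hz, 72 Hz, 88 Hz, 104 Hz

Frequencies that alias to 8 Hz are k·fs ± 8 Hz for integer k ≥ 0.
k=0: 8 Hz.
k=1: 24 Hz, 40 Hz.
k=2: 56 Hz, 72 Hz.
k=3: 88 Hz, 104 Hz.
k=4: 120 Hz, 136 Hz.
Within [36 Hz, 108 Hz]: 40 Hz, 56 Hz, 72 Hz, 88 Hz, 104 Hz.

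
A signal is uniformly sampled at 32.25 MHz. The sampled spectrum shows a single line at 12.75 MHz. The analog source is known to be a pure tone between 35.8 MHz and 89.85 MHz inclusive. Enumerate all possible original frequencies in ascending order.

Frequencies that alias to 12.75 MHz are k·fs ± 12.75 MHz for integer k ≥ 0.
k=0: 12.75 MHz.
k=1: 19.5 MHz, 45 MHz.
k=2: 51.75 MHz, 77.25 MHz.
k=3: 84 MHz, 109.5 MHz.
k=4: 116.25 MHz, 141.75 MHz.
Within [35.8 MHz, 89.85 MHz]: 45 MHz, 51.75 MHz, 77.25 MHz, 84 MHz.

45 MHz, 51.75 MHz, 77.25 MHz, 84 MHz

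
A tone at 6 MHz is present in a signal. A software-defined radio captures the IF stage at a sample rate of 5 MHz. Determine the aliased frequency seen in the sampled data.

6 MHz mod fs = 1 MHz.
1 MHz ≤ fs/2 = 2.5 MHz, appears at 1 MHz.

1 MHz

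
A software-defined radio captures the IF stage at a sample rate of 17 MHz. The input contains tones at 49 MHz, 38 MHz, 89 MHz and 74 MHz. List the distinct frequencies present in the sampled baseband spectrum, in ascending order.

fs/2 = 8.5 MHz.
49 MHz mod fs = 15 MHz.
15 MHz > fs/2 = 8.5 MHz, folds to fs − 15 MHz = 2 MHz.
38 MHz mod fs = 4 MHz.
4 MHz ≤ fs/2 = 8.5 MHz, appears at 4 MHz.
89 MHz mod fs = 4 MHz.
4 MHz ≤ fs/2 = 8.5 MHz, appears at 4 MHz.
74 MHz mod fs = 6 MHz.
6 MHz ≤ fs/2 = 8.5 MHz, appears at 6 MHz.
Distinct values: {2 MHz, 4 MHz, 6 MHz}.

2 MHz, 4 MHz, 6 MHz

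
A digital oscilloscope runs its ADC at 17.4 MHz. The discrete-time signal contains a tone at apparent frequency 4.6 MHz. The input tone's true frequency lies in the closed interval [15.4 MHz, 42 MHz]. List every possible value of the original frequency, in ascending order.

Frequencies that alias to 4.6 MHz are k·fs ± 4.6 MHz for integer k ≥ 0.
k=0: 4.6 MHz.
k=1: 12.8 MHz, 22 MHz.
k=2: 30.2 MHz, 39.4 MHz.
k=3: 47.6 MHz, 56.8 MHz.
Within [15.4 MHz, 42 MHz]: 22 MHz, 30.2 MHz, 39.4 MHz.

22 MHz, 30.2 MHz, 39.4 MHz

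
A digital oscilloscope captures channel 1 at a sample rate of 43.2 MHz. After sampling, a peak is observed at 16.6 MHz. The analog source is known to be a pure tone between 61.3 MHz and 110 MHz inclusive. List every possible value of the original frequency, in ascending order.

69.8 MHz, 103 MHz

Frequencies that alias to 16.6 MHz are k·fs ± 16.6 MHz for integer k ≥ 0.
k=0: 16.6 MHz.
k=1: 26.6 MHz, 59.8 MHz.
k=2: 69.8 MHz, 103 MHz.
k=3: 113 MHz, 146.2 MHz.
Within [61.3 MHz, 110 MHz]: 69.8 MHz, 103 MHz.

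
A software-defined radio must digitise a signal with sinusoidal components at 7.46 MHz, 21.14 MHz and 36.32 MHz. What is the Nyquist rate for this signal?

72.64 MHz

Highest-frequency component: 36.32 MHz.
Nyquist rate = 2 × 36.32 MHz = 72.64 MHz.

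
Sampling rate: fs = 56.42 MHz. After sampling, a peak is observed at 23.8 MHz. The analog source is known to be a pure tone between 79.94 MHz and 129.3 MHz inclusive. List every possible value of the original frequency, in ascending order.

80.22 MHz, 89.04 MHz

Frequencies that alias to 23.8 MHz are k·fs ± 23.8 MHz for integer k ≥ 0.
k=0: 23.8 MHz.
k=1: 32.62 MHz, 80.22 MHz.
k=2: 89.04 MHz, 136.64 MHz.
k=3: 145.46 MHz, 193.06 MHz.
Within [79.94 MHz, 129.3 MHz]: 80.22 MHz, 89.04 MHz.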